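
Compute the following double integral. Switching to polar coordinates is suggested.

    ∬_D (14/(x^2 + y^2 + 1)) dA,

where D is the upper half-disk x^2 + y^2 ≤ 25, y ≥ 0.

The region D is 0 ≤ r ≤ 5, 0 ≤ θ ≤ π in polar coordinates, where x = r cos(θ), y = r sin(θ), and dA = r dr dθ.

Under the substitution, the integrand becomes 14/(r^2 + 1), so

    ∬_D (14/(x^2 + y^2 + 1)) dA = ∫_{0}^{π} ∫_{0}^{5} (14/(r^2 + 1)) · r dr dθ.

Inner integral (in r): ∫_{0}^{5} (14/(r^2 + 1)) · r dr = log(8031810176).

Outer integral (in θ): ∫_{0}^{π} (log(8031810176)) dθ = log(8031810176^π).

Therefore ∬_D (14/(x^2 + y^2 + 1)) dA = log(8031810176^π).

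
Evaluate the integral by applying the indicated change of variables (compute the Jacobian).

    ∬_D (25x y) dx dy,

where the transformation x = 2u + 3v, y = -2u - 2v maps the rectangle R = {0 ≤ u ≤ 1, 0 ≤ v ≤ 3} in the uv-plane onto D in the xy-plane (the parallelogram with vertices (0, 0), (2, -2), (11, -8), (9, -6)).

Compute the Jacobian determinant of (x, y) with respect to (u, v):

    ∂(x,y)/∂(u,v) = | 2  3 | = (2)(-2) - (3)(-2) = 2.
                   | -2  -2 |

Its absolute value is |J| = 2 (the area scaling factor).

Substituting x = 2u + 3v, y = -2u - 2v into the integrand,

    25x y → -100u^2 - 250u v - 150v^2,

so the integral becomes

    ∬_R (-100u^2 - 250u v - 150v^2) · |J| du dv = ∫_0^1 ∫_0^3 (-200u^2 - 500u v - 300v^2) dv du.

Inner (v): -600u^2 - 2250u - 2700.
Outer (u): -4025.

Therefore ∬_D (25x y) dx dy = -4025.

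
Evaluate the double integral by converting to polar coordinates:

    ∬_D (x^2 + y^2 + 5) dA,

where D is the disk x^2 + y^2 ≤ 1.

The region D is 0 ≤ r ≤ 1, 0 ≤ θ ≤ 2π in polar coordinates, where x = r cos(θ), y = r sin(θ), and dA = r dr dθ.

Under the substitution, the integrand becomes r^2 + 5, so

    ∬_D (x^2 + y^2 + 5) dA = ∫_{0}^{2π} ∫_{0}^{1} (r^2 + 5) · r dr dθ.

Inner integral (in r): ∫_{0}^{1} (r^2 + 5) · r dr = 11/4.

Outer integral (in θ): ∫_{0}^{2π} (11/4) dθ = 11π/2.

Therefore ∬_D (x^2 + y^2 + 5) dA = 11π/2.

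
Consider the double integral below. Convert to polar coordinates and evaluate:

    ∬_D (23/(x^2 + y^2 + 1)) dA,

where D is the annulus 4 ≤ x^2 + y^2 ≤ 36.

The region D is 2 ≤ r ≤ 6, 0 ≤ θ ≤ 2π in polar coordinates, where x = r cos(θ), y = r sin(θ), and dA = r dr dθ.

Under the substitution, the integrand becomes 23/(r^2 + 1), so

    ∬_D (23/(x^2 + y^2 + 1)) dA = ∫_{0}^{2π} ∫_{2}^{6} (23/(r^2 + 1)) · r dr dθ.

Inner integral (in r): ∫_{2}^{6} (23/(r^2 + 1)) · r dr = log(177917621779460413sqrt(185)/244140625).

Outer integral (in θ): ∫_{0}^{2π} (log(177917621779460413sqrt(185)/244140625)) dθ = log((177917621779460413sqrt(185)/244140625)^(2π)).

Therefore ∬_D (23/(x^2 + y^2 + 1)) dA = log((177917621779460413sqrt(185)/244140625)^(2π)).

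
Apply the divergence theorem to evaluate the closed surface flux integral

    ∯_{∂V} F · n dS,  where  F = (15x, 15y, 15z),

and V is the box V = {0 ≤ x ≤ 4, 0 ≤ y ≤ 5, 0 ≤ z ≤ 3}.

By the divergence theorem,

    ∯_{∂V} F · n dS = ∭_V (∇ · F) dV.

Compute the divergence:
    ∇ · F = ∂F_x/∂x + ∂F_y/∂y + ∂F_z/∂z = 15 + 15 + 15 = 45.

V is a rectangular box, so dV = dx dy dz with 0 ≤ x ≤ 4, 0 ≤ y ≤ 5, 0 ≤ z ≤ 3.

Integrate (45) over V as an iterated integral:

    ∭_V (∇·F) dV = ∫_0^{4} ∫_0^{5} ∫_0^{3} (45) dz dy dx.

Inner (z from 0 to 3): 135.
Middle (y from 0 to 5): 675.
Outer (x from 0 to 4): 2700.

Therefore ∯_{∂V} F · n dS = 2700.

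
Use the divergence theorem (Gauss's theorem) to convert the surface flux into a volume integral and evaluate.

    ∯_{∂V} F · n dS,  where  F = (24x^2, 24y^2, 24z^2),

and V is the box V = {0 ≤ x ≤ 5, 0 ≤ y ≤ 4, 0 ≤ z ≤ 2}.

By the divergence theorem,

    ∯_{∂V} F · n dS = ∭_V (∇ · F) dV.

Compute the divergence:
    ∇ · F = ∂F_x/∂x + ∂F_y/∂y + ∂F_z/∂z = 48x + 48y + 48z.

V is a rectangular box, so dV = dx dy dz with 0 ≤ x ≤ 5, 0 ≤ y ≤ 4, 0 ≤ z ≤ 2.

Integrate (48x + 48y + 48z) over V as an iterated integral:

    ∭_V (∇·F) dV = ∫_0^{5} ∫_0^{4} ∫_0^{2} (48x + 48y + 48z) dz dy dx.

Inner (z from 0 to 2): 96x + 96y + 96.
Middle (y from 0 to 4): 384x + 1152.
Outer (x from 0 to 5): 10560.

Therefore ∯_{∂V} F · n dS = 10560.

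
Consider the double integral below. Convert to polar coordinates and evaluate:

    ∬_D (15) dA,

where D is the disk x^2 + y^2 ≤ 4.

The region D is 0 ≤ r ≤ 2, 0 ≤ θ ≤ 2π in polar coordinates, where x = r cos(θ), y = r sin(θ), and dA = r dr dθ.

Under the substitution, the integrand becomes 15, so

    ∬_D (15) dA = ∫_{0}^{2π} ∫_{0}^{2} (15) · r dr dθ.

Inner integral (in r): ∫_{0}^{2} (15) · r dr = 30.

Outer integral (in θ): ∫_{0}^{2π} (30) dθ = 60π.

Therefore ∬_D (15) dA = 60π.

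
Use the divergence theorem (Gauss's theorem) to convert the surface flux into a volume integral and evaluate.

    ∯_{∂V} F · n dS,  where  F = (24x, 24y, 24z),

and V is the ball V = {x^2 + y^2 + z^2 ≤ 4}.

By the divergence theorem,

    ∯_{∂V} F · n dS = ∭_V (∇ · F) dV.

Compute the divergence:
    ∇ · F = ∂F_x/∂x + ∂F_y/∂y + ∂F_z/∂z = 24 + 24 + 24 = 72.

In spherical coordinates, x = ρ sin(φ) cos(θ), y = ρ sin(φ) sin(θ), z = ρ cos(φ), dV = ρ^2 sin(φ) dρ dφ dθ, with 0 ≤ ρ ≤ 2, 0 ≤ φ ≤ π, 0 ≤ θ ≤ 2π.

The integrand, after substitution and multiplying by the volume element, becomes (72) · ρ^2 sin(φ), so

    ∭_V (∇·F) dV = ∫_0^{2π} ∫_0^{π} ∫_0^{2} (72) · ρ^2 sin(φ) dρ dφ dθ.

Inner (ρ from 0 to 2): 192sin(φ).
Middle (φ from 0 to π): 384.
Outer (θ from 0 to 2π): 768π.

Therefore ∯_{∂V} F · n dS = 768π.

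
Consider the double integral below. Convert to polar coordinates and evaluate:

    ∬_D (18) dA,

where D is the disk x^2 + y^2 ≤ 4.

The region D is 0 ≤ r ≤ 2, 0 ≤ θ ≤ 2π in polar coordinates, where x = r cos(θ), y = r sin(θ), and dA = r dr dθ.

Under the substitution, the integrand becomes 18, so

    ∬_D (18) dA = ∫_{0}^{2π} ∫_{0}^{2} (18) · r dr dθ.

Inner integral (in r): ∫_{0}^{2} (18) · r dr = 36.

Outer integral (in θ): ∫_{0}^{2π} (36) dθ = 72π.

Therefore ∬_D (18) dA = 72π.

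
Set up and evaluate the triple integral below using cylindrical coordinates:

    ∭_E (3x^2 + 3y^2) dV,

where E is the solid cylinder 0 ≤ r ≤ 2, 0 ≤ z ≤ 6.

In cylindrical coordinates, x = r cos(θ), y = r sin(θ), z = z, and dV = r dr dθ dz.

The integrand becomes 3r^2, so

    ∭_E (3x^2 + 3y^2) dV = ∫_{0}^{2π} ∫_{0}^{2} ∫_{0}^{6} (3r^2) · r dz dr dθ.

Inner (z): 18r^3.
Middle (r from 0 to 2): 72.
Outer (θ): 144π.

Therefore the triple integral equals 144π.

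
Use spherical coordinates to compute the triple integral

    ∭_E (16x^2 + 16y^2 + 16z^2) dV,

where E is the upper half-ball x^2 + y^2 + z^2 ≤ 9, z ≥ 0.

In spherical coordinates, x = ρ sin(φ) cos(θ), y = ρ sin(φ) sin(θ), z = ρ cos(φ), and dV = ρ^2 sin(φ) dρ dφ dθ.

The integrand becomes 16ρ^2, so

    ∭_E (16x^2 + 16y^2 + 16z^2) dV = ∫_{0}^{2π} ∫_{0}^{π/2} ∫_{0}^{3} (16ρ^2) · ρ^2 sin(φ) dρ dφ dθ.

Inner (ρ): 3888sin(φ)/5.
Middle (φ): 3888/5.
Outer (θ): 7776π/5.

Therefore the triple integral equals 7776π/5.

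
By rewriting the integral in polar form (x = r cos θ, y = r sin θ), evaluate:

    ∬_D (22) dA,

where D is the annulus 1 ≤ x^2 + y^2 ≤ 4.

The region D is 1 ≤ r ≤ 2, 0 ≤ θ ≤ 2π in polar coordinates, where x = r cos(θ), y = r sin(θ), and dA = r dr dθ.

Under the substitution, the integrand becomes 22, so

    ∬_D (22) dA = ∫_{0}^{2π} ∫_{1}^{2} (22) · r dr dθ.

Inner integral (in r): ∫_{1}^{2} (22) · r dr = 33.

Outer integral (in θ): ∫_{0}^{2π} (33) dθ = 66π.

Therefore ∬_D (22) dA = 66π.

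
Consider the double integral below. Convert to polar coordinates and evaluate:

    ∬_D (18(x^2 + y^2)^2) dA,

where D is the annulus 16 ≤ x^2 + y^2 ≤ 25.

The region D is 4 ≤ r ≤ 5, 0 ≤ θ ≤ 2π in polar coordinates, where x = r cos(θ), y = r sin(θ), and dA = r dr dθ.

Under the substitution, the integrand becomes 18r^4, so

    ∬_D (18(x^2 + y^2)^2) dA = ∫_{0}^{2π} ∫_{4}^{5} (18r^4) · r dr dθ.

Inner integral (in r): ∫_{4}^{5} (18r^4) · r dr = 34587.

Outer integral (in θ): ∫_{0}^{2π} (34587) dθ = 69174π.

Therefore ∬_D (18(x^2 + y^2)^2) dA = 69174π.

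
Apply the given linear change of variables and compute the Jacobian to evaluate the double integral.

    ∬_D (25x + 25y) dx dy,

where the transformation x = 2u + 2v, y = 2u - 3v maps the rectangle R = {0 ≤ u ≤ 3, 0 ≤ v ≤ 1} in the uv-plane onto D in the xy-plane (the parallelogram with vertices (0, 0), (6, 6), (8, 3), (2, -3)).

Compute the Jacobian determinant of (x, y) with respect to (u, v):

    ∂(x,y)/∂(u,v) = | 2  2 | = (2)(-3) - (2)(2) = -10.
                   | 2  -3 |

Its absolute value is |J| = 10 (the area scaling factor).

Substituting x = 2u + 2v, y = 2u - 3v into the integrand,

    25x + 25y → 100u - 25v,

so the integral becomes

    ∬_R (100u - 25v) · |J| du dv = ∫_0^3 ∫_0^1 (1000u - 250v) dv du.

Inner (v): 1000u - 125.
Outer (u): 4125.

Therefore ∬_D (25x + 25y) dx dy = 4125.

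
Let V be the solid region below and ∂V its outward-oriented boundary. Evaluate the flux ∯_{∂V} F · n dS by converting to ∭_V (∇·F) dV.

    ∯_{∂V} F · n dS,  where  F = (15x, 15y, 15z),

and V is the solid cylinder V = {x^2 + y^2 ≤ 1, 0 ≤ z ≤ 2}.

By the divergence theorem,

    ∯_{∂V} F · n dS = ∭_V (∇ · F) dV.

Compute the divergence:
    ∇ · F = ∂F_x/∂x + ∂F_y/∂y + ∂F_z/∂z = 15 + 15 + 15 = 45.

In cylindrical coordinates, x = r cos(θ), y = r sin(θ), z = z, dV = r dr dθ dz, with 0 ≤ r ≤ 1, 0 ≤ θ ≤ 2π, 0 ≤ z ≤ 2.

The integrand, after substitution and multiplying by the volume element, becomes (45) · r, so

    ∭_V (∇·F) dV = ∫_0^{2π} ∫_0^{1} ∫_0^{2} (45) · r dz dr dθ.

Inner (z from 0 to 2): 90r.
Middle (r from 0 to 1): 45.
Outer (θ from 0 to 2π): 90π.

Therefore ∯_{∂V} F · n dS = 90π.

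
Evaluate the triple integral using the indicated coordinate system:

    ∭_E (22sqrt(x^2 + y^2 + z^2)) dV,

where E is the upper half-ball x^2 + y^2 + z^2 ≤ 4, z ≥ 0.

In spherical coordinates, x = ρ sin(φ) cos(θ), y = ρ sin(φ) sin(θ), z = ρ cos(φ), and dV = ρ^2 sin(φ) dρ dφ dθ.

The integrand becomes 22ρ, so

    ∭_E (22sqrt(x^2 + y^2 + z^2)) dV = ∫_{0}^{2π} ∫_{0}^{π/2} ∫_{0}^{2} (22ρ) · ρ^2 sin(φ) dρ dφ dθ.

Inner (ρ): 88sin(φ).
Middle (φ): 88.
Outer (θ): 176π.

Therefore the triple integral equals 176π.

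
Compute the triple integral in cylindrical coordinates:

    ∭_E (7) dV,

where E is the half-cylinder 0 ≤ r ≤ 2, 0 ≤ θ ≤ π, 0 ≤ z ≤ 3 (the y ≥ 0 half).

In cylindrical coordinates, x = r cos(θ), y = r sin(θ), z = z, and dV = r dr dθ dz.

The integrand becomes 7, so

    ∭_E (7) dV = ∫_{0}^{π} ∫_{0}^{2} ∫_{0}^{3} (7) · r dz dr dθ.

Inner (z): 21r.
Middle (r from 0 to 2): 42.
Outer (θ): 42π.

Therefore the triple integral equals 42π.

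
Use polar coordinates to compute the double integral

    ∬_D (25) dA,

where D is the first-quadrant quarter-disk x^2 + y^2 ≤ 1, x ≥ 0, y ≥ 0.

The region D is 0 ≤ r ≤ 1, 0 ≤ θ ≤ π/2 in polar coordinates, where x = r cos(θ), y = r sin(θ), and dA = r dr dθ.

Under the substitution, the integrand becomes 25, so

    ∬_D (25) dA = ∫_{0}^{π/2} ∫_{0}^{1} (25) · r dr dθ.

Inner integral (in r): ∫_{0}^{1} (25) · r dr = 25/2.

Outer integral (in θ): ∫_{0}^{π/2} (25/2) dθ = 25π/4.

Therefore ∬_D (25) dA = 25π/4.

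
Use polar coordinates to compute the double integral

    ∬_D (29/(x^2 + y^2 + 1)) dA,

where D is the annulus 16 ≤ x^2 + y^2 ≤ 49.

The region D is 4 ≤ r ≤ 7, 0 ≤ θ ≤ 2π in polar coordinates, where x = r cos(θ), y = r sin(θ), and dA = r dr dθ.

Under the substitution, the integrand becomes 29/(r^2 + 1), so

    ∬_D (29/(x^2 + y^2 + 1)) dA = ∫_{0}^{2π} ∫_{4}^{7} (29/(r^2 + 1)) · r dr dθ.

Inner integral (in r): ∫_{4}^{7} (29/(r^2 + 1)) · r dr = log(3051757812500000000000000sqrt(34)/2862423051509815793).

Outer integral (in θ): ∫_{0}^{2π} (log(3051757812500000000000000sqrt(34)/2862423051509815793)) dθ = log((3051757812500000000000000sqrt(34)/2862423051509815793)^(2π)).

Therefore ∬_D (29/(x^2 + y^2 + 1)) dA = log((3051757812500000000000000sqrt(34)/2862423051509815793)^(2π)).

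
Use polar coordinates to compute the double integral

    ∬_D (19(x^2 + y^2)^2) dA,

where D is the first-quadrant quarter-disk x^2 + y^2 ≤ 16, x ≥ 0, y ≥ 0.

The region D is 0 ≤ r ≤ 4, 0 ≤ θ ≤ π/2 in polar coordinates, where x = r cos(θ), y = r sin(θ), and dA = r dr dθ.

Under the substitution, the integrand becomes 19r^4, so

    ∬_D (19(x^2 + y^2)^2) dA = ∫_{0}^{π/2} ∫_{0}^{4} (19r^4) · r dr dθ.

Inner integral (in r): ∫_{0}^{4} (19r^4) · r dr = 38912/3.

Outer integral (in θ): ∫_{0}^{π/2} (38912/3) dθ = 19456π/3.

Therefore ∬_D (19(x^2 + y^2)^2) dA = 19456π/3.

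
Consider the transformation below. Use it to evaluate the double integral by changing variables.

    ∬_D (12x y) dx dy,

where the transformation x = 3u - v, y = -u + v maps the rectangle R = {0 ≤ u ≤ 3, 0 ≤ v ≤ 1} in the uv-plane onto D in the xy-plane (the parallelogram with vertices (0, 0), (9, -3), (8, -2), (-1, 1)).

Compute the Jacobian determinant of (x, y) with respect to (u, v):

    ∂(x,y)/∂(u,v) = | 3  -1 | = (3)(1) - (-1)(-1) = 2.
                   | -1  1 |

Its absolute value is |J| = 2 (the area scaling factor).

Substituting x = 3u - v, y = -u + v into the integrand,

    12x y → -36u^2 + 48u v - 12v^2,

so the integral becomes

    ∬_R (-36u^2 + 48u v - 12v^2) · |J| du dv = ∫_0^3 ∫_0^1 (-72u^2 + 96u v - 24v^2) dv du.

Inner (v): -72u^2 + 48u - 8.
Outer (u): -456.

Therefore ∬_D (12x y) dx dy = -456.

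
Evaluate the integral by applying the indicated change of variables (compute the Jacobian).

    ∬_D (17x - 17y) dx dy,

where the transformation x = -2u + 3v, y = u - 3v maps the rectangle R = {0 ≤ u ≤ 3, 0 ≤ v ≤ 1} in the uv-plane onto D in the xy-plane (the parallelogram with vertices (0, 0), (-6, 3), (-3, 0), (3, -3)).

Compute the Jacobian determinant of (x, y) with respect to (u, v):

    ∂(x,y)/∂(u,v) = | -2  3 | = (-2)(-3) - (3)(1) = 3.
                   | 1  -3 |

Its absolute value is |J| = 3 (the area scaling factor).

Substituting x = -2u + 3v, y = u - 3v into the integrand,

    17x - 17y → -51u + 102v,

so the integral becomes

    ∬_R (-51u + 102v) · |J| du dv = ∫_0^3 ∫_0^1 (-153u + 306v) dv du.

Inner (v): 153 - 153u.
Outer (u): -459/2.

Therefore ∬_D (17x - 17y) dx dy = -459/2.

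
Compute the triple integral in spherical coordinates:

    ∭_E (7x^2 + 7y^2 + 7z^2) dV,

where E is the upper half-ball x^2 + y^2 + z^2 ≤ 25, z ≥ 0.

In spherical coordinates, x = ρ sin(φ) cos(θ), y = ρ sin(φ) sin(θ), z = ρ cos(φ), and dV = ρ^2 sin(φ) dρ dφ dθ.

The integrand becomes 7ρ^2, so

    ∭_E (7x^2 + 7y^2 + 7z^2) dV = ∫_{0}^{2π} ∫_{0}^{π/2} ∫_{0}^{5} (7ρ^2) · ρ^2 sin(φ) dρ dφ dθ.

Inner (ρ): 4375sin(φ).
Middle (φ): 4375.
Outer (θ): 8750π.

Therefore the triple integral equals 8750π.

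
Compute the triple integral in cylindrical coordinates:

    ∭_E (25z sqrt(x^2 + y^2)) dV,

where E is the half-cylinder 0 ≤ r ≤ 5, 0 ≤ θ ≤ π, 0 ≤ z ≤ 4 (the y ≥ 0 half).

In cylindrical coordinates, x = r cos(θ), y = r sin(θ), z = z, and dV = r dr dθ dz.

The integrand becomes 25r z, so

    ∭_E (25z sqrt(x^2 + y^2)) dV = ∫_{0}^{π} ∫_{0}^{5} ∫_{0}^{4} (25r z) · r dz dr dθ.

Inner (z): 200r^2.
Middle (r from 0 to 5): 25000/3.
Outer (θ): 25000π/3.

Therefore the triple integral equals 25000π/3.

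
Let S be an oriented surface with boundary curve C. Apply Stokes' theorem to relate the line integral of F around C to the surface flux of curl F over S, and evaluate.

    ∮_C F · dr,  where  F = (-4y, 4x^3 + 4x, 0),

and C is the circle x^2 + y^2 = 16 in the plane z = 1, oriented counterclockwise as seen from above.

Let S be the flat disk x^2 + y^2 ≤ 16 in the plane z = 1, with upward unit normal n̂ = ẑ. By Stokes' theorem,

    ∮_C F · dr = ∬_S (∇ × F) · n̂ dS = ∬_D (curl F)_z dA,

where D is the disk x^2 + y^2 ≤ 16.

Compute the curl of F = (-4y, 4x^3 + 4x, 0):
    (∇ × F)_x = ∂F_z/∂y - ∂F_y/∂z = 0,
    (∇ × F)_y = ∂F_x/∂z - ∂F_z/∂x = 0,
    (∇ × F)_z = ∂F_y/∂x - ∂F_x/∂y = 12x^2 + 8.

On z = 1, (curl F)_z = 12x^2 + 8.

Convert to polar (x = r cos θ, y = r sin θ, dA = r dr dθ); the integrand becomes 12r^2cos(θ)^2 + 8, so

    ∬_D (curl F)_z dA = ∫_0^{2π} ∫_0^{4} (12r^2cos(θ)^2 + 8) · r dr dθ.

Inner (r from 0 to 4): 768cos(θ)^2 + 64.
Outer (θ from 0 to 2π): 896π.

Therefore ∮_C F · dr = 896π.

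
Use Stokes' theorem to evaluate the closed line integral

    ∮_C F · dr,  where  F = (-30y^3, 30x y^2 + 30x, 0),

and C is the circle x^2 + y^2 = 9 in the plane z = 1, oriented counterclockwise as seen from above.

Let S be the flat disk x^2 + y^2 ≤ 9 in the plane z = 1, with upward unit normal n̂ = ẑ. By Stokes' theorem,

    ∮_C F · dr = ∬_S (∇ × F) · n̂ dS = ∬_D (curl F)_z dA,

where D is the disk x^2 + y^2 ≤ 9.

Compute the curl of F = (-30y^3, 30x y^2 + 30x, 0):
    (∇ × F)_x = ∂F_z/∂y - ∂F_y/∂z = 0,
    (∇ × F)_y = ∂F_x/∂z - ∂F_z/∂x = 0,
    (∇ × F)_z = ∂F_y/∂x - ∂F_x/∂y = 120y^2 + 30.

On z = 1, (curl F)_z = 120y^2 + 30.

Convert to polar (x = r cos θ, y = r sin θ, dA = r dr dθ); the integrand becomes 120r^2sin(θ)^2 + 30, so

    ∬_D (curl F)_z dA = ∫_0^{2π} ∫_0^{3} (120r^2sin(θ)^2 + 30) · r dr dθ.

Inner (r from 0 to 3): 2430sin(θ)^2 + 135.
Outer (θ from 0 to 2π): 2700π.

Therefore ∮_C F · dr = 2700π.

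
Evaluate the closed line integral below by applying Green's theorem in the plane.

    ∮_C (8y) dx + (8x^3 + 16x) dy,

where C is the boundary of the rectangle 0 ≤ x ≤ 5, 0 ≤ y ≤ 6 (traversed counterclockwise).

Green's theorem converts the closed line integral into a double integral over the enclosed region D:

    ∮_C P dx + Q dy = ∬_D (∂Q/∂x - ∂P/∂y) dA.

Here P = 8y, Q = 8x^3 + 16x, so

    ∂Q/∂x = 24x^2 + 16,    ∂P/∂y = 8,
    ∂Q/∂x - ∂P/∂y = 24x^2 + 8.

D is the region 0 ≤ x ≤ 5, 0 ≤ y ≤ 6. Evaluating the double integral:

    ∬_D (24x^2 + 8) dA = ∫_0^{5} ∫_0^{6} (24x^2 + 8) dy dx.

Inner (y from 0 to 6): 144x^2 + 48.
Outer (x from 0 to 5): 6240.

Therefore ∮_C P dx + Q dy = 6240.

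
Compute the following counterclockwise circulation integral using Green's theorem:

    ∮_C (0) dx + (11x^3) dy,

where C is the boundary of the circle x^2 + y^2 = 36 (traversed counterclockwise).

Green's theorem converts the closed line integral into a double integral over the enclosed region D:

    ∮_C P dx + Q dy = ∬_D (∂Q/∂x - ∂P/∂y) dA.

Here P = 0, Q = 11x^3, so

    ∂Q/∂x = 33x^2,    ∂P/∂y = 0,
    ∂Q/∂x - ∂P/∂y = 33x^2.

D is the region x^2 + y^2 ≤ 36. Evaluating the double integral:

In polar coordinates (x = r cos θ, y = r sin θ, dA = r dr dθ) the integrand becomes 33r^2cos(θ)^2, so

    ∬_D (33x^2) dA = ∫_0^{2π} ∫_0^{6} (33r^2cos(θ)^2) · r dr dθ.

Inner (r from 0 to 6): 10692cos(θ)^2.
Outer (θ from 0 to 2π): 10692π.

Therefore ∮_C P dx + Q dy = 10692π.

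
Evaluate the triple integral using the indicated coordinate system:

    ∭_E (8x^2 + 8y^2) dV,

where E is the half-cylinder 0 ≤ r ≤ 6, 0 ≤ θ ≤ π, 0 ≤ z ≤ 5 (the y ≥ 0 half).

In cylindrical coordinates, x = r cos(θ), y = r sin(θ), z = z, and dV = r dr dθ dz.

The integrand becomes 8r^2, so

    ∭_E (8x^2 + 8y^2) dV = ∫_{0}^{π} ∫_{0}^{6} ∫_{0}^{5} (8r^2) · r dz dr dθ.

Inner (z): 40r^3.
Middle (r from 0 to 6): 12960.
Outer (θ): 12960π.

Therefore the triple integral equals 12960π.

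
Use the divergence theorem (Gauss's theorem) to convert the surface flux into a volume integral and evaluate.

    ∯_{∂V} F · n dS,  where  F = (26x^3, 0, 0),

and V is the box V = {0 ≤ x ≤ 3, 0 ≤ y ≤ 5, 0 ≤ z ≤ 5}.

By the divergence theorem,

    ∯_{∂V} F · n dS = ∭_V (∇ · F) dV.

Compute the divergence:
    ∇ · F = ∂F_x/∂x + ∂F_y/∂y + ∂F_z/∂z = 78x^2 + 0 + 0 = 78x^2.

V is a rectangular box, so dV = dx dy dz with 0 ≤ x ≤ 3, 0 ≤ y ≤ 5, 0 ≤ z ≤ 5.

Integrate (78x^2) over V as an iterated integral:

    ∭_V (∇·F) dV = ∫_0^{3} ∫_0^{5} ∫_0^{5} (78x^2) dz dy dx.

Inner (z from 0 to 5): 390x^2.
Middle (y from 0 to 5): 1950x^2.
Outer (x from 0 to 3): 17550.

Therefore ∯_{∂V} F · n dS = 17550.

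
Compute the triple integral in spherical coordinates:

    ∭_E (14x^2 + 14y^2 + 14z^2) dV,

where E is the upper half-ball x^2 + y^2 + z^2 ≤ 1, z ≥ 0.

In spherical coordinates, x = ρ sin(φ) cos(θ), y = ρ sin(φ) sin(θ), z = ρ cos(φ), and dV = ρ^2 sin(φ) dρ dφ dθ.

The integrand becomes 14ρ^2, so

    ∭_E (14x^2 + 14y^2 + 14z^2) dV = ∫_{0}^{2π} ∫_{0}^{π/2} ∫_{0}^{1} (14ρ^2) · ρ^2 sin(φ) dρ dφ dθ.

Inner (ρ): 14sin(φ)/5.
Middle (φ): 14/5.
Outer (θ): 28π/5.

Therefore the triple integral equals 28π/5.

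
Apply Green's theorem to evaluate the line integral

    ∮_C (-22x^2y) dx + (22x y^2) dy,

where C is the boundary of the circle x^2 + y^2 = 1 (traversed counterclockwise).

Green's theorem converts the closed line integral into a double integral over the enclosed region D:

    ∮_C P dx + Q dy = ∬_D (∂Q/∂x - ∂P/∂y) dA.

Here P = -22x^2y, Q = 22x y^2, so

    ∂Q/∂x = 22y^2,    ∂P/∂y = -22x^2,
    ∂Q/∂x - ∂P/∂y = 22x^2 + 22y^2.

D is the region x^2 + y^2 ≤ 1. Evaluating the double integral:

In polar coordinates (x = r cos θ, y = r sin θ, dA = r dr dθ) the integrand becomes 22r^2, so

    ∬_D (22x^2 + 22y^2) dA = ∫_0^{2π} ∫_0^{1} (22r^2) · r dr dθ.

Inner (r from 0 to 1): 11/2.
Outer (θ from 0 to 2π): 11π.

Therefore ∮_C P dx + Q dy = 11π.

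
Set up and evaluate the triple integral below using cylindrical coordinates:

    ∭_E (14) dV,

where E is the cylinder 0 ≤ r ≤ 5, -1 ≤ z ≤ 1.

In cylindrical coordinates, x = r cos(θ), y = r sin(θ), z = z, and dV = r dr dθ dz.

The integrand becomes 14, so

    ∭_E (14) dV = ∫_{0}^{2π} ∫_{0}^{5} ∫_{-1}^{1} (14) · r dz dr dθ.

Inner (z): 28r.
Middle (r from 0 to 5): 350.
Outer (θ): 700π.

Therefore the triple integral equals 700π.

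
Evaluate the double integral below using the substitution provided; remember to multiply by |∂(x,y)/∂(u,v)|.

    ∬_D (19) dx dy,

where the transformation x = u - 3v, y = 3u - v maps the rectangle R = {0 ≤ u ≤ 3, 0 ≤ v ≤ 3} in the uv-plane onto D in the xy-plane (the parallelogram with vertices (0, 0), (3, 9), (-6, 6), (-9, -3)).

Compute the Jacobian determinant of (x, y) with respect to (u, v):

    ∂(x,y)/∂(u,v) = | 1  -3 | = (1)(-1) - (-3)(3) = 8.
                   | 3  -1 |

Its absolute value is |J| = 8 (the area scaling factor).

Substituting x = u - 3v, y = 3u - v into the integrand,

    19 → 19,

so the integral becomes

    ∬_R (19) · |J| du dv = ∫_0^3 ∫_0^3 (152) dv du.

Inner (v): 456.
Outer (u): 1368.

Therefore ∬_D (19) dx dy = 1368.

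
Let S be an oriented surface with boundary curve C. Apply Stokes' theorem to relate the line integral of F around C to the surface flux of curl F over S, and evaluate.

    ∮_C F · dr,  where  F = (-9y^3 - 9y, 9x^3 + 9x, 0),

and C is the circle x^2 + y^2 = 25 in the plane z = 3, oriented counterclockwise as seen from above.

Let S be the flat disk x^2 + y^2 ≤ 25 in the plane z = 3, with upward unit normal n̂ = ẑ. By Stokes' theorem,

    ∮_C F · dr = ∬_S (∇ × F) · n̂ dS = ∬_D (curl F)_z dA,

where D is the disk x^2 + y^2 ≤ 25.

Compute the curl of F = (-9y^3 - 9y, 9x^3 + 9x, 0):
    (∇ × F)_x = ∂F_z/∂y - ∂F_y/∂z = 0,
    (∇ × F)_y = ∂F_x/∂z - ∂F_z/∂x = 0,
    (∇ × F)_z = ∂F_y/∂x - ∂F_x/∂y = 27x^2 + 27y^2 + 18.

On z = 3, (curl F)_z = 27x^2 + 27y^2 + 18.

Convert to polar (x = r cos θ, y = r sin θ, dA = r dr dθ); the integrand becomes 27r^2 + 18, so

    ∬_D (curl F)_z dA = ∫_0^{2π} ∫_0^{5} (27r^2 + 18) · r dr dθ.

Inner (r from 0 to 5): 17775/4.
Outer (θ from 0 to 2π): 17775π/2.

Therefore ∮_C F · dr = 17775π/2.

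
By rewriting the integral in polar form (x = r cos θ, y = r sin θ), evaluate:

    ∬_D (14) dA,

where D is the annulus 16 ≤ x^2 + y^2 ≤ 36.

The region D is 4 ≤ r ≤ 6, 0 ≤ θ ≤ 2π in polar coordinates, where x = r cos(θ), y = r sin(θ), and dA = r dr dθ.

Under the substitution, the integrand becomes 14, so

    ∬_D (14) dA = ∫_{0}^{2π} ∫_{4}^{6} (14) · r dr dθ.

Inner integral (in r): ∫_{4}^{6} (14) · r dr = 140.

Outer integral (in θ): ∫_{0}^{2π} (140) dθ = 280π.

Therefore ∬_D (14) dA = 280π.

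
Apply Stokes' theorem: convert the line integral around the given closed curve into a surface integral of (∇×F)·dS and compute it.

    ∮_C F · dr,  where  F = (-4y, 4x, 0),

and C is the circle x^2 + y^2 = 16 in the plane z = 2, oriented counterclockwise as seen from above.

Let S be the flat disk x^2 + y^2 ≤ 16 in the plane z = 2, with upward unit normal n̂ = ẑ. By Stokes' theorem,

    ∮_C F · dr = ∬_S (∇ × F) · n̂ dS = ∬_D (curl F)_z dA,

where D is the disk x^2 + y^2 ≤ 16.

Compute the curl of F = (-4y, 4x, 0):
    (∇ × F)_x = ∂F_z/∂y - ∂F_y/∂z = 0,
    (∇ × F)_y = ∂F_x/∂z - ∂F_z/∂x = 0,
    (∇ × F)_z = ∂F_y/∂x - ∂F_x/∂y = 8.

On z = 2, (curl F)_z = 8.

Convert to polar (x = r cos θ, y = r sin θ, dA = r dr dθ); the integrand becomes 8, so

    ∬_D (curl F)_z dA = ∫_0^{2π} ∫_0^{4} (8) · r dr dθ.

Inner (r from 0 to 4): 64.
Outer (θ from 0 to 2π): 128π.

Therefore ∮_C F · dr = 128π.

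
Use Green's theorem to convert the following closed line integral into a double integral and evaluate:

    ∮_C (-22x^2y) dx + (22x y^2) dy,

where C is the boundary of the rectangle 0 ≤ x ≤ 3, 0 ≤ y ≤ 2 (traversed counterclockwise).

Green's theorem converts the closed line integral into a double integral over the enclosed region D:

    ∮_C P dx + Q dy = ∬_D (∂Q/∂x - ∂P/∂y) dA.

Here P = -22x^2y, Q = 22x y^2, so

    ∂Q/∂x = 22y^2,    ∂P/∂y = -22x^2,
    ∂Q/∂x - ∂P/∂y = 22x^2 + 22y^2.

D is the region 0 ≤ x ≤ 3, 0 ≤ y ≤ 2. Evaluating the double integral:

    ∬_D (22x^2 + 22y^2) dA = ∫_0^{3} ∫_0^{2} (22x^2 + 22y^2) dy dx.

Inner (y from 0 to 2): 44x^2 + 176/3.
Outer (x from 0 to 3): 572.

Therefore ∮_C P dx + Q dy = 572.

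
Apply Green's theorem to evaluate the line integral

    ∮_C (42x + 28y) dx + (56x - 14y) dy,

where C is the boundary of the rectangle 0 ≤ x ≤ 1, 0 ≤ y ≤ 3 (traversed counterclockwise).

Green's theorem converts the closed line integral into a double integral over the enclosed region D:

    ∮_C P dx + Q dy = ∬_D (∂Q/∂x - ∂P/∂y) dA.

Here P = 42x + 28y, Q = 56x - 14y, so

    ∂Q/∂x = 56,    ∂P/∂y = 28,
    ∂Q/∂x - ∂P/∂y = 28.

D is the region 0 ≤ x ≤ 1, 0 ≤ y ≤ 3. Evaluating the double integral:

    ∬_D (28) dA = ∫_0^{1} ∫_0^{3} (28) dy dx.

Inner (y from 0 to 3): 84.
Outer (x from 0 to 1): 84.

Therefore ∮_C P dx + Q dy = 84.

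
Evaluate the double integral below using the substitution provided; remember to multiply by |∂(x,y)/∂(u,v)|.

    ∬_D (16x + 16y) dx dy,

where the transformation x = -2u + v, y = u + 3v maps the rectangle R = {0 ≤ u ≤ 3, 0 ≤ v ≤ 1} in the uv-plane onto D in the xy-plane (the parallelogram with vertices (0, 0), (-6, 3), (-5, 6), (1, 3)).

Compute the Jacobian determinant of (x, y) with respect to (u, v):

    ∂(x,y)/∂(u,v) = | -2  1 | = (-2)(3) - (1)(1) = -7.
                   | 1  3 |

Its absolute value is |J| = 7 (the area scaling factor).

Substituting x = -2u + v, y = u + 3v into the integrand,

    16x + 16y → -16u + 64v,

so the integral becomes

    ∬_R (-16u + 64v) · |J| du dv = ∫_0^3 ∫_0^1 (-112u + 448v) dv du.

Inner (v): 224 - 112u.
Outer (u): 168.

Therefore ∬_D (16x + 16y) dx dy = 168.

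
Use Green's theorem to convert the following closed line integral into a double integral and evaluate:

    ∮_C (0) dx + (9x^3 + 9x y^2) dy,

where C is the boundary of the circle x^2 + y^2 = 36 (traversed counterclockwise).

Green's theorem converts the closed line integral into a double integral over the enclosed region D:

    ∮_C P dx + Q dy = ∬_D (∂Q/∂x - ∂P/∂y) dA.

Here P = 0, Q = 9x^3 + 9x y^2, so

    ∂Q/∂x = 27x^2 + 9y^2,    ∂P/∂y = 0,
    ∂Q/∂x - ∂P/∂y = 27x^2 + 9y^2.

D is the region x^2 + y^2 ≤ 36. Evaluating the double integral:

In polar coordinates (x = r cos θ, y = r sin θ, dA = r dr dθ) the integrand becomes 9r^2(cos(2θ) + 2), so

    ∬_D (27x^2 + 9y^2) dA = ∫_0^{2π} ∫_0^{6} (9r^2(cos(2θ) + 2)) · r dr dθ.

Inner (r from 0 to 6): 2916cos(2θ) + 5832.
Outer (θ from 0 to 2π): 11664π.

Therefore ∮_C P dx + Q dy = 11664π.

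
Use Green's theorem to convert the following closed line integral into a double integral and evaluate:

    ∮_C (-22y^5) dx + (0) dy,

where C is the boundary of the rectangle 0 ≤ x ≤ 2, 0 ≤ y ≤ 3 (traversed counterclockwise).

Green's theorem converts the closed line integral into a double integral over the enclosed region D:

    ∮_C P dx + Q dy = ∬_D (∂Q/∂x - ∂P/∂y) dA.

Here P = -22y^5, Q = 0, so

    ∂Q/∂x = 0,    ∂P/∂y = -110y^4,
    ∂Q/∂x - ∂P/∂y = 110y^4.

D is the region 0 ≤ x ≤ 2, 0 ≤ y ≤ 3. Evaluating the double integral:

    ∬_D (110y^4) dA = ∫_0^{2} ∫_0^{3} (110y^4) dy dx.

Inner (y from 0 to 3): 5346.
Outer (x from 0 to 2): 10692.

Therefore ∮_C P dx + Q dy = 10692.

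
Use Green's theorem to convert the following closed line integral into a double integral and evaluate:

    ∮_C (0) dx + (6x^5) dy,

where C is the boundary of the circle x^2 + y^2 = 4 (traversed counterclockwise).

Green's theorem converts the closed line integral into a double integral over the enclosed region D:

    ∮_C P dx + Q dy = ∬_D (∂Q/∂x - ∂P/∂y) dA.

Here P = 0, Q = 6x^5, so

    ∂Q/∂x = 30x^4,    ∂P/∂y = 0,
    ∂Q/∂x - ∂P/∂y = 30x^4.

D is the region x^2 + y^2 ≤ 4. Evaluating the double integral:

In polar coordinates (x = r cos θ, y = r sin θ, dA = r dr dθ) the integrand becomes 30r^4cos(θ)^4, so

    ∬_D (30x^4) dA = ∫_0^{2π} ∫_0^{2} (30r^4cos(θ)^4) · r dr dθ.

Inner (r from 0 to 2): 320cos(θ)^4.
Outer (θ from 0 to 2π): 240π.

Therefore ∮_C P dx + Q dy = 240π.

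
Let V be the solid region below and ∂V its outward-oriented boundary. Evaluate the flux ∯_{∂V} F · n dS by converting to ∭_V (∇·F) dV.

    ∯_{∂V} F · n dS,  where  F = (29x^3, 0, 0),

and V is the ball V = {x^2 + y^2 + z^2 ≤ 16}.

By the divergence theorem,

    ∯_{∂V} F · n dS = ∭_V (∇ · F) dV.

Compute the divergence:
    ∇ · F = ∂F_x/∂x + ∂F_y/∂y + ∂F_z/∂z = 87x^2 + 0 + 0 = 87x^2.

In spherical coordinates, x = ρ sin(φ) cos(θ), y = ρ sin(φ) sin(θ), z = ρ cos(φ), dV = ρ^2 sin(φ) dρ dφ dθ, with 0 ≤ ρ ≤ 4, 0 ≤ φ ≤ π, 0 ≤ θ ≤ 2π.

The integrand, after substitution and multiplying by the volume element, becomes (87ρ^2sin(φ)^2cos(θ)^2) · ρ^2 sin(φ), so

    ∭_V (∇·F) dV = ∫_0^{2π} ∫_0^{π} ∫_0^{4} (87ρ^2sin(φ)^2cos(θ)^2) · ρ^2 sin(φ) dρ dφ dθ.

Inner (ρ from 0 to 4): 89088sin(φ)^3cos(θ)^2/5.
Middle (φ from 0 to π): 118784cos(θ)^2/5.
Outer (θ from 0 to 2π): 118784π/5.

Therefore ∯_{∂V} F · n dS = 118784π/5.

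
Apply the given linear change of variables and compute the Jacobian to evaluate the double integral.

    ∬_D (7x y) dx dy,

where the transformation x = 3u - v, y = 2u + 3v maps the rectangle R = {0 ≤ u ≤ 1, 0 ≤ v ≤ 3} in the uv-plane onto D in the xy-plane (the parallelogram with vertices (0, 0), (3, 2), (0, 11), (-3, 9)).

Compute the Jacobian determinant of (x, y) with respect to (u, v):

    ∂(x,y)/∂(u,v) = | 3  -1 | = (3)(3) - (-1)(2) = 11.
                   | 2  3 |

Its absolute value is |J| = 11 (the area scaling factor).

Substituting x = 3u - v, y = 2u + 3v into the integrand,

    7x y → 42u^2 + 49u v - 21v^2,

so the integral becomes

    ∬_R (42u^2 + 49u v - 21v^2) · |J| du dv = ∫_0^1 ∫_0^3 (462u^2 + 539u v - 231v^2) dv du.

Inner (v): 1386u^2 + 4851u/2 - 2079.
Outer (u): -1617/4.

Therefore ∬_D (7x y) dx dy = -1617/4.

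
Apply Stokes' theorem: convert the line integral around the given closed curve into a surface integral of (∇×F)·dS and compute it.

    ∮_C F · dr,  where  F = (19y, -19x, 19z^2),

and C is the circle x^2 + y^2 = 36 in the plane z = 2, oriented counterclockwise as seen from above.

Let S be the flat disk x^2 + y^2 ≤ 36 in the plane z = 2, with upward unit normal n̂ = ẑ. By Stokes' theorem,

    ∮_C F · dr = ∬_S (∇ × F) · n̂ dS = ∬_D (curl F)_z dA,

where D is the disk x^2 + y^2 ≤ 36.

Compute the curl of F = (19y, -19x, 19z^2):
    (∇ × F)_x = ∂F_z/∂y - ∂F_y/∂z = 0,
    (∇ × F)_y = ∂F_x/∂z - ∂F_z/∂x = 0,
    (∇ × F)_z = ∂F_y/∂x - ∂F_x/∂y = -38.

On z = 2, (curl F)_z = -38.

Convert to polar (x = r cos θ, y = r sin θ, dA = r dr dθ); the integrand becomes -38, so

    ∬_D (curl F)_z dA = ∫_0^{2π} ∫_0^{6} (-38) · r dr dθ.

Inner (r from 0 to 6): -684.
Outer (θ from 0 to 2π): -1368π.

Therefore ∮_C F · dr = -1368π.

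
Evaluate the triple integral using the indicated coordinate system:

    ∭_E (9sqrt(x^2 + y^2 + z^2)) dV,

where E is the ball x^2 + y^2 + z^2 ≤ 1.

In spherical coordinates, x = ρ sin(φ) cos(θ), y = ρ sin(φ) sin(θ), z = ρ cos(φ), and dV = ρ^2 sin(φ) dρ dφ dθ.

The integrand becomes 9ρ, so

    ∭_E (9sqrt(x^2 + y^2 + z^2)) dV = ∫_{0}^{2π} ∫_{0}^{π} ∫_{0}^{1} (9ρ) · ρ^2 sin(φ) dρ dφ dθ.

Inner (ρ): 9sin(φ)/4.
Middle (φ): 9/2.
Outer (θ): 9π.

Therefore the triple integral equals 9π.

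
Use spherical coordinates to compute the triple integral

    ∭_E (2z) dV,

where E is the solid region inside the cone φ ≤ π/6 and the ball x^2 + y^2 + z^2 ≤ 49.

In spherical coordinates, x = ρ sin(φ) cos(θ), y = ρ sin(φ) sin(θ), z = ρ cos(φ), and dV = ρ^2 sin(φ) dρ dφ dθ.

The integrand becomes 2ρ cos(φ), so

    ∭_E (2z) dV = ∫_{0}^{2π} ∫_{0}^{π/6} ∫_{0}^{7} (2ρ cos(φ)) · ρ^2 sin(φ) dρ dφ dθ.

Inner (ρ): 2401sin(2φ)/4.
Middle (φ): 2401/16.
Outer (θ): 2401π/8.

Therefore the triple integral equals 2401π/8.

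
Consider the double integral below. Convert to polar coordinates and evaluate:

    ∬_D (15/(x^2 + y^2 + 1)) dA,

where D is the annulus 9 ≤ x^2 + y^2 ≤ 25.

The region D is 3 ≤ r ≤ 5, 0 ≤ θ ≤ 2π in polar coordinates, where x = r cos(θ), y = r sin(θ), and dA = r dr dθ.

Under the substitution, the integrand becomes 15/(r^2 + 1), so

    ∬_D (15/(x^2 + y^2 + 1)) dA = ∫_{0}^{2π} ∫_{3}^{5} (15/(r^2 + 1)) · r dr dθ.

Inner integral (in r): ∫_{3}^{5} (15/(r^2 + 1)) · r dr = log(62748517sqrt(65)/390625).

Outer integral (in θ): ∫_{0}^{2π} (log(62748517sqrt(65)/390625)) dθ = log((62748517sqrt(65)/390625)^(2π)).

Therefore ∬_D (15/(x^2 + y^2 + 1)) dA = log((62748517sqrt(65)/390625)^(2π)).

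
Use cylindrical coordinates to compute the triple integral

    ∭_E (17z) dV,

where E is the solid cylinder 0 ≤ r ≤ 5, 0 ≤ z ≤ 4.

In cylindrical coordinates, x = r cos(θ), y = r sin(θ), z = z, and dV = r dr dθ dz.

The integrand becomes 17z, so

    ∭_E (17z) dV = ∫_{0}^{2π} ∫_{0}^{5} ∫_{0}^{4} (17z) · r dz dr dθ.

Inner (z): 136r.
Middle (r from 0 to 5): 1700.
Outer (θ): 3400π.

Therefore the triple integral equals 3400π.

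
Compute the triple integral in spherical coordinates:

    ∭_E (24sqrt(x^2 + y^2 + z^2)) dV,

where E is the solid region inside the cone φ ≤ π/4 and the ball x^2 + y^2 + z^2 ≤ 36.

In spherical coordinates, x = ρ sin(φ) cos(θ), y = ρ sin(φ) sin(θ), z = ρ cos(φ), and dV = ρ^2 sin(φ) dρ dφ dθ.

The integrand becomes 24ρ, so

    ∭_E (24sqrt(x^2 + y^2 + z^2)) dV = ∫_{0}^{2π} ∫_{0}^{π/4} ∫_{0}^{6} (24ρ) · ρ^2 sin(φ) dρ dφ dθ.

Inner (ρ): 7776sin(φ).
Middle (φ): 7776 - 3888sqrt(2).
Outer (θ): 7776π (2 - sqrt(2)).

Therefore the triple integral equals 7776π (2 - sqrt(2)).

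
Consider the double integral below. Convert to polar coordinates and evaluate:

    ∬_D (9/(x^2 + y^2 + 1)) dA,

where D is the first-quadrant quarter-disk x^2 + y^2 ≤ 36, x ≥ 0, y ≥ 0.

The region D is 0 ≤ r ≤ 6, 0 ≤ θ ≤ π/2 in polar coordinates, where x = r cos(θ), y = r sin(θ), and dA = r dr dθ.

Under the substitution, the integrand becomes 9/(r^2 + 1), so

    ∬_D (9/(x^2 + y^2 + 1)) dA = ∫_{0}^{π/2} ∫_{0}^{6} (9/(r^2 + 1)) · r dr dθ.

Inner integral (in r): ∫_{0}^{6} (9/(r^2 + 1)) · r dr = 9log(37)/2.

Outer integral (in θ): ∫_{0}^{π/2} (9log(37)/2) dθ = 9π log(37)/4.

Therefore ∬_D (9/(x^2 + y^2 + 1)) dA = 9π log(37)/4.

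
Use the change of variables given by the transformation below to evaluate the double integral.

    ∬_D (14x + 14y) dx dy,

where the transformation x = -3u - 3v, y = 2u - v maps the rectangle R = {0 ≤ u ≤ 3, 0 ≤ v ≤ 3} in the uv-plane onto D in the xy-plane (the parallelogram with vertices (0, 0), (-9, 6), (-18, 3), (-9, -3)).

Compute the Jacobian determinant of (x, y) with respect to (u, v):

    ∂(x,y)/∂(u,v) = | -3  -3 | = (-3)(-1) - (-3)(2) = 9.
                   | 2  -1 |

Its absolute value is |J| = 9 (the area scaling factor).

Substituting x = -3u - 3v, y = 2u - v into the integrand,

    14x + 14y → -14u - 56v,

so the integral becomes

    ∬_R (-14u - 56v) · |J| du dv = ∫_0^3 ∫_0^3 (-126u - 504v) dv du.

Inner (v): -378u - 2268.
Outer (u): -8505.

Therefore ∬_D (14x + 14y) dx dy = -8505.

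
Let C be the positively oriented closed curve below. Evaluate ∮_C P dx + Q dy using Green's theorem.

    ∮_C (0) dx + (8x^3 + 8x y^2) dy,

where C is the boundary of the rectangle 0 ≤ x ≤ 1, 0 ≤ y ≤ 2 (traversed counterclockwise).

Green's theorem converts the closed line integral into a double integral over the enclosed region D:

    ∮_C P dx + Q dy = ∬_D (∂Q/∂x - ∂P/∂y) dA.

Here P = 0, Q = 8x^3 + 8x y^2, so

    ∂Q/∂x = 24x^2 + 8y^2,    ∂P/∂y = 0,
    ∂Q/∂x - ∂P/∂y = 24x^2 + 8y^2.

D is the region 0 ≤ x ≤ 1, 0 ≤ y ≤ 2. Evaluating the double integral:

    ∬_D (24x^2 + 8y^2) dA = ∫_0^{1} ∫_0^{2} (24x^2 + 8y^2) dy dx.

Inner (y from 0 to 2): 48x^2 + 64/3.
Outer (x from 0 to 1): 112/3.

Therefore ∮_C P dx + Q dy = 112/3.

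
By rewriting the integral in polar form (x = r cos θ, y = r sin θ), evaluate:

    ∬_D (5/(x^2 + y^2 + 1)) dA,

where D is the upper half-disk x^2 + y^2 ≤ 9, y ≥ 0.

The region D is 0 ≤ r ≤ 3, 0 ≤ θ ≤ π in polar coordinates, where x = r cos(θ), y = r sin(θ), and dA = r dr dθ.

Under the substitution, the integrand becomes 5/(r^2 + 1), so

    ∬_D (5/(x^2 + y^2 + 1)) dA = ∫_{0}^{π} ∫_{0}^{3} (5/(r^2 + 1)) · r dr dθ.

Inner integral (in r): ∫_{0}^{3} (5/(r^2 + 1)) · r dr = 5log(10)/2.

Outer integral (in θ): ∫_{0}^{π} (5log(10)/2) dθ = 5π log(10)/2.

Therefore ∬_D (5/(x^2 + y^2 + 1)) dA = 5π log(10)/2.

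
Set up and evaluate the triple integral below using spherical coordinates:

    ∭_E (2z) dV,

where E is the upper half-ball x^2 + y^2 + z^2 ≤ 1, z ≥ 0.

In spherical coordinates, x = ρ sin(φ) cos(θ), y = ρ sin(φ) sin(θ), z = ρ cos(φ), and dV = ρ^2 sin(φ) dρ dφ dθ.

The integrand becomes 2ρ cos(φ), so

    ∭_E (2z) dV = ∫_{0}^{2π} ∫_{0}^{π/2} ∫_{0}^{1} (2ρ cos(φ)) · ρ^2 sin(φ) dρ dφ dθ.

Inner (ρ): sin(2φ)/4.
Middle (φ): 1/4.
Outer (θ): π/2.

Therefore the triple integral equals π/2.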